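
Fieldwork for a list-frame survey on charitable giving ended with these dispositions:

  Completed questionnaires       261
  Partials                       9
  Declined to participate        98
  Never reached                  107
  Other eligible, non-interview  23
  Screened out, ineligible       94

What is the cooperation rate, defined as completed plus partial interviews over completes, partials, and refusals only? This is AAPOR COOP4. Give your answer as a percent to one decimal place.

Numerator = 261 + 9 = 270
Denom = 261 + 9 + 98 = 368
COOP4 = 270 / 368 = 0.7337

73.4%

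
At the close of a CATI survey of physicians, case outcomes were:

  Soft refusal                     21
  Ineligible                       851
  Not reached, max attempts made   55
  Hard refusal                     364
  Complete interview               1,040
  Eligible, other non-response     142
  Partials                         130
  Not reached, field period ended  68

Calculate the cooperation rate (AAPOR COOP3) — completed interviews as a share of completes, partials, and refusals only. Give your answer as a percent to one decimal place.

Refused = 364 + 21 = 385
Non-contacts = 68 + 55 = 123
Top = 1040
Denominator = 1040 + 130 + 385 = 1555
COOP3 = 1040 / 1555 = 0.6688

66.9%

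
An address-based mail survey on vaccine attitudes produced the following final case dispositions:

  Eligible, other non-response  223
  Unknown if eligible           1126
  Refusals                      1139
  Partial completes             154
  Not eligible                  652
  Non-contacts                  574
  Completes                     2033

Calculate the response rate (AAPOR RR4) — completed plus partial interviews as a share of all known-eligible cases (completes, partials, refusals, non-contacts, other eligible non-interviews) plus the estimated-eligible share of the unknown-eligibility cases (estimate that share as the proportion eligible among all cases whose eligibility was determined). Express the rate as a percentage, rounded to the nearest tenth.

42.9%

Top = 2033 + 154 = 2187
Known eligible = 2033 + 154 + 1139 + 574 + 223 = 4123
e = 4123 / (4123 + 652) = 4123 / 4775 = 0.8635
Eligible share of unknowns = 0.8635 × 1126 = 972.30
Denominator = 4123 + 972.30 = 5095.30
RR4 = 2187 / 5095.30 = 0.4292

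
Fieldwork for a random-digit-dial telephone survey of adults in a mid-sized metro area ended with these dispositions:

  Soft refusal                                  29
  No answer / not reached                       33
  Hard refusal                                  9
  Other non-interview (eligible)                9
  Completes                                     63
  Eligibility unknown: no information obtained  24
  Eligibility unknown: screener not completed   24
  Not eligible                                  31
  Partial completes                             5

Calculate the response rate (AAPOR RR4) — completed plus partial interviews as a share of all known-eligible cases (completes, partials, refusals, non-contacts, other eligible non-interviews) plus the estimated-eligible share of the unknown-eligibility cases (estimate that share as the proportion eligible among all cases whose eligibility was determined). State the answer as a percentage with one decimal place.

36.2%

Refusals = 9 + 29 = 38
Unknown if eligible = 24 + 24 = 48
Top → 63 + 5 = 68
Eligible (known) → 63 + 5 + 38 + 33 + 9 = 148
e = 148 / (148 + 31) = 148 / 179 = 0.8268
Estimated eligible among unknowns → 0.8268 × 48 = 39.69
Denominator → 148 + 39.69 = 187.69
RR4 = 68 / 187.69 = 0.3623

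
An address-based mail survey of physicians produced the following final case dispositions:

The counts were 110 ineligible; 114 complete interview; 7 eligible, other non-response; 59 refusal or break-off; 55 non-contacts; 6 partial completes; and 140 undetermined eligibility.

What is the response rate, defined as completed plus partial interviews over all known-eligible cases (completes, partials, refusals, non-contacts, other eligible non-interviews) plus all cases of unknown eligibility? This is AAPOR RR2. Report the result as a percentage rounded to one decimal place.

Num → 114 + 6 = 120
Denom → 114 + 6 + 59 + 55 + 7 + 140 = 381
RR2 = 120 / 381 = 0.3150

31.5%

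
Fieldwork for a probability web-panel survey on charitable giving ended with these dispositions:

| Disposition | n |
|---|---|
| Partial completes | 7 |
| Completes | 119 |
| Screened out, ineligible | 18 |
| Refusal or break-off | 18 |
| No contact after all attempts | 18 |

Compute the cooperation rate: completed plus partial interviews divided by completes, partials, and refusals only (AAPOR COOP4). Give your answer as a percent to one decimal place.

Top: 119 + 7 = 126
Base: 119 + 7 + 18 = 144
COOP4 = 126 / 144 = 0.8750

87.5%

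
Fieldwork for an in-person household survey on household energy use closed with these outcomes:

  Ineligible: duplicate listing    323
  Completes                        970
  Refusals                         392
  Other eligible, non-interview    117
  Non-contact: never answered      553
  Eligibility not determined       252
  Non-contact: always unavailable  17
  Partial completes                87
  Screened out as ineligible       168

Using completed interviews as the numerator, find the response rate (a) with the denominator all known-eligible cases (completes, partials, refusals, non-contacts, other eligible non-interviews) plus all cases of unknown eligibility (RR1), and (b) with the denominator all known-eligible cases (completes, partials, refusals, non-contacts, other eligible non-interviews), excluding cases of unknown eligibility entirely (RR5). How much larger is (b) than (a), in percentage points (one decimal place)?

4.8

No contact after all attempts = 553 + 17 = 570
Out of scope = 168 + 323 = 491
Num = 970
Denominator = 970 + 87 + 392 + 570 + 117 + 252 = 2388
RR1 = 970 / 2388 = 0.4062
Denominator = 970 + 87 + 392 + 570 + 117 = 2136
RR5 = 970 / 2136 = 0.4541
Difference = 45.41 − 40.62 = 4.79 percentage points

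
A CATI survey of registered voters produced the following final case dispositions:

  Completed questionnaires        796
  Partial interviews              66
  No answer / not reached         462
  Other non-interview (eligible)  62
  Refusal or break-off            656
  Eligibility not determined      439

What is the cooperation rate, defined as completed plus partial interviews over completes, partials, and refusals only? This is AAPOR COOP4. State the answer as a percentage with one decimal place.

56.8%

Numerator = 796 + 66 = 862
Denominator = 796 + 66 + 656 = 1518
COOP4 = 862 / 1518 = 0.5679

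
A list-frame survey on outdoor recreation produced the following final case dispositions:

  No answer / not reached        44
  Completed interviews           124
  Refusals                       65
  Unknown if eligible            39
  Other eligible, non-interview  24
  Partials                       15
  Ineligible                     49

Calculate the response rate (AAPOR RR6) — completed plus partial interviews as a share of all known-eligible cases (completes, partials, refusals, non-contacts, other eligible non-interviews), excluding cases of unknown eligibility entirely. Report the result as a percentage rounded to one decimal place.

51.1%

Num → 124 + 15 = 139
Denominator → 124 + 15 + 65 + 44 + 24 = 272
RR6 = 139 / 272 = 0.5110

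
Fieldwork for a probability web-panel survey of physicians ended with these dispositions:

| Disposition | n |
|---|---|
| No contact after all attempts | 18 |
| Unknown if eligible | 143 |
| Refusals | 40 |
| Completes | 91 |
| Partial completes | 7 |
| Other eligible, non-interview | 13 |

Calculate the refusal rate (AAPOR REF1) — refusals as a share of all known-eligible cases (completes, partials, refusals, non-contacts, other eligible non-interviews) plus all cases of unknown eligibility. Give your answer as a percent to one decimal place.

Top → 40
Denom → 91 + 7 + 40 + 18 + 13 + 143 = 312
REF1 = 40 / 312 = 0.1282

12.8%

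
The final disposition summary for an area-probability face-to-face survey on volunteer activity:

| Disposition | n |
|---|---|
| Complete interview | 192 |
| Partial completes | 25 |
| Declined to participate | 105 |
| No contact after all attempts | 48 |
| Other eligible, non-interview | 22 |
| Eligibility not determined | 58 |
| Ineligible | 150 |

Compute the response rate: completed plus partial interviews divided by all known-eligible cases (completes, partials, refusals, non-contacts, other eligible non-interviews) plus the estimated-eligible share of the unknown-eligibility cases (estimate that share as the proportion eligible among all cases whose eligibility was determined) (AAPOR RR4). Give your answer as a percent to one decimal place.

Top = 192 + 25 = 217
Determined eligible = 192 + 25 + 105 + 48 + 22 = 392
e = 392 / (392 + 150) = 392 / 542 = 0.7232
Eligible share of unknowns = 0.7232 × 58 = 41.95
Base = 392 + 41.95 = 433.95
RR4 = 217 / 433.95 = 0.5001

50.0%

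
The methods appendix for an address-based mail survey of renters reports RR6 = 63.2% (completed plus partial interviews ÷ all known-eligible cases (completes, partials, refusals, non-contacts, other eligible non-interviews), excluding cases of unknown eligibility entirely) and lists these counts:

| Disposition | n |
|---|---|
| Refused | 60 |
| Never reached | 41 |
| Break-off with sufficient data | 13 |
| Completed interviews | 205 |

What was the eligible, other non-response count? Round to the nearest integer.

Numerator → 205 + 13 = 218
RR6 = 218 / D = 0.632
D = 218 / 0.632 = 344.9
Other denominator terms total 319
eligible, other non-response = 344.9 − 319 ≈ 26

26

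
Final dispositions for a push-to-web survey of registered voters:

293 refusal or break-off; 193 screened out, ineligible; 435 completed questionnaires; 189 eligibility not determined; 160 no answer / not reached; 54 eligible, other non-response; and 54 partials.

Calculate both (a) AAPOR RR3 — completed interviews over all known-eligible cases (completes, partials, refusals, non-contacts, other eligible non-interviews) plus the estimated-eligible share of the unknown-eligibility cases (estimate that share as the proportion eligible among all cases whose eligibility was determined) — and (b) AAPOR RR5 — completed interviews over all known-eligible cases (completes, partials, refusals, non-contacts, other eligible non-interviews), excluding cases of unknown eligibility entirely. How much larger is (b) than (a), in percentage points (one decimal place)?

6.0

Top: 435
Determined eligible: 435 + 54 + 293 + 160 + 54 = 996
e = 996 / (996 + 193) = 996 / 1189 = 0.8377
Estimated eligible among unknowns: 0.8377 × 189 = 158.33
Base: 996 + 158.33 = 1154.33
RR3 = 435 / 1154.33 = 0.3768
Base: 435 + 54 + 293 + 160 + 54 = 996
RR5 = 435 / 996 = 0.4367
Difference = 43.67 − 37.68 = 5.99 percentage points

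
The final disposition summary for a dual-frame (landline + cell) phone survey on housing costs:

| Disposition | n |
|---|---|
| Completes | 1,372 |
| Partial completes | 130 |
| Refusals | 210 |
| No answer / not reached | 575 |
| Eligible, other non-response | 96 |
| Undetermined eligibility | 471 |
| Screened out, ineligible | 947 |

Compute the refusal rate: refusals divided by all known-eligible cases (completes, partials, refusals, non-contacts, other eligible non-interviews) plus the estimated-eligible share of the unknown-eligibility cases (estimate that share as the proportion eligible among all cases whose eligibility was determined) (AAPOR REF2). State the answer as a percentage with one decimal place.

7.7%

Numerator → 210
Determined eligible → 1372 + 130 + 210 + 575 + 96 = 2383
e = 2383 / (2383 + 947) = 2383 / 3330 = 0.7156
e × U → 0.7156 × 471 = 337.05
Denominator → 2383 + 337.05 = 2720.05
REF2 = 210 / 2720.05 = 0.0772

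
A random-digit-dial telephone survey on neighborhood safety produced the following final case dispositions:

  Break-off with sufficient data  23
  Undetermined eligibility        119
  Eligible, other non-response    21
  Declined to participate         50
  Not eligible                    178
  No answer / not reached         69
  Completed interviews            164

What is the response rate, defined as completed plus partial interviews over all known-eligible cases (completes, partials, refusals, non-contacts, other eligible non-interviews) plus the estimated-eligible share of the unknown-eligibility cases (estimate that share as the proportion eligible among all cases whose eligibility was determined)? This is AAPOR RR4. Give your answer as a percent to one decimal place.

Num = 164 + 23 = 187
Known eligible = 164 + 23 + 50 + 69 + 21 = 327
e = 327 / (327 + 178) = 327 / 505 = 0.6475
Eligible share of unknowns = 0.6475 × 119 = 77.05
Base = 327 + 77.05 = 404.05
RR4 = 187 / 404.05 = 0.4628

46.3%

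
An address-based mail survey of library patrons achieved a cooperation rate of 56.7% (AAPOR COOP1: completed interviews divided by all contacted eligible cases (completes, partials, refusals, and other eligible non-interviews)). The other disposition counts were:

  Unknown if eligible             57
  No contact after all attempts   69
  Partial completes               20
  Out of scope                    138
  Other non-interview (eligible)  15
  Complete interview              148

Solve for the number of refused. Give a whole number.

78

COOP1 = 148 / D = 0.567
D = 148 / 0.567 = 261.0
Other denominator terms total 183
refused = 261.0 − 183 ≈ 78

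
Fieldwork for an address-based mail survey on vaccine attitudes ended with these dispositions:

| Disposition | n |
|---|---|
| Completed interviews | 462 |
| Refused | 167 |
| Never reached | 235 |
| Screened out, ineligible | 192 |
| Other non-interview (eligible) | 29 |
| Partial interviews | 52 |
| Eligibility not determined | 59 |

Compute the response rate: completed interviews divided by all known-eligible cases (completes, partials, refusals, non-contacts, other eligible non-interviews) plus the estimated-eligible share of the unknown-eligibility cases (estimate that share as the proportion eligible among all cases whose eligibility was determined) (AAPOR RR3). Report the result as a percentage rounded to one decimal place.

46.5%

Num = 462
Determined eligible = 462 + 52 + 167 + 235 + 29 = 945
e = 945 / (945 + 192) = 945 / 1137 = 0.8311
e × U = 0.8311 × 59 = 49.03
Base = 945 + 49.03 = 994.03
RR3 = 462 / 994.03 = 0.4648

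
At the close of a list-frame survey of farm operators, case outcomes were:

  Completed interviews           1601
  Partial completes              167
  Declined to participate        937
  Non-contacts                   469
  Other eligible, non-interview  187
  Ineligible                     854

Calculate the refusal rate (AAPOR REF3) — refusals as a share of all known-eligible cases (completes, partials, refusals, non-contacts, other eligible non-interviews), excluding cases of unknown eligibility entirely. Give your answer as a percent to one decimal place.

Numerator = 937
Denom = 1601 + 167 + 937 + 469 + 187 = 3361
REF3 = 937 / 3361 = 0.2788

27.9%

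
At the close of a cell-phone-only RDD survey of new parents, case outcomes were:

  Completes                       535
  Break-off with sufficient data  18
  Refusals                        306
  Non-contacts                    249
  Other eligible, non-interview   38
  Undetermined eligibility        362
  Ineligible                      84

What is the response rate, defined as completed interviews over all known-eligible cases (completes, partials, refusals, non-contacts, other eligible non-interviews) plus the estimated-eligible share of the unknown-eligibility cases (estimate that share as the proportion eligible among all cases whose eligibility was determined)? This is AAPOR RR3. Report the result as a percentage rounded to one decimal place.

Top → 535
Known eligible → 535 + 18 + 306 + 249 + 38 = 1146
e = 1146 / (1146 + 84) = 1146 / 1230 = 0.9317
e × U → 0.9317 × 362 = 337.28
Denominator → 1146 + 337.28 = 1483.28
RR3 = 535 / 1483.28 = 0.3607

36.1%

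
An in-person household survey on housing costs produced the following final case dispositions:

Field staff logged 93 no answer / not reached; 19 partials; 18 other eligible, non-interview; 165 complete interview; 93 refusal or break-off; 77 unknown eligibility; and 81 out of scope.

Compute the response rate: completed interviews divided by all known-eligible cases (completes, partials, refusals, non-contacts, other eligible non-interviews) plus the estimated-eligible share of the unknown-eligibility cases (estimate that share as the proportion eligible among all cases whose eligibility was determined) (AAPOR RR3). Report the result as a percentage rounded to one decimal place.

Top = 165
Determined eligible = 165 + 19 + 93 + 93 + 18 = 388
e = 388 / (388 + 81) = 388 / 469 = 0.8273
e × U = 0.8273 × 77 = 63.70
Denom = 388 + 63.70 = 451.70
RR3 = 165 / 451.70 = 0.3653

36.5%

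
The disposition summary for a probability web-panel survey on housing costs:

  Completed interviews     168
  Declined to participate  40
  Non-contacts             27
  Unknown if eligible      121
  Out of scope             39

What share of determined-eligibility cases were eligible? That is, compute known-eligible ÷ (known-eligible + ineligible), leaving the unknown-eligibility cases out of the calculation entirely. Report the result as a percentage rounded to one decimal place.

Known eligible = 168 + 40 + 27 = 235
e = 235 / (235 + 39) = 235 / 274 = 0.8577

85.8%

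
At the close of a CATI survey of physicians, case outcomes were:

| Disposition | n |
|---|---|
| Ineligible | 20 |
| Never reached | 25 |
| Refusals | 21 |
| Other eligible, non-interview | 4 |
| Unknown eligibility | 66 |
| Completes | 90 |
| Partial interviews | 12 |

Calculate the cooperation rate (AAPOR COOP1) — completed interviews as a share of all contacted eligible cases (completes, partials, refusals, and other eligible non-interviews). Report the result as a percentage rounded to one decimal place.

70.9%

Num: 90
Denom: 90 + 12 + 21 + 4 = 127
COOP1 = 90 / 127 = 0.7087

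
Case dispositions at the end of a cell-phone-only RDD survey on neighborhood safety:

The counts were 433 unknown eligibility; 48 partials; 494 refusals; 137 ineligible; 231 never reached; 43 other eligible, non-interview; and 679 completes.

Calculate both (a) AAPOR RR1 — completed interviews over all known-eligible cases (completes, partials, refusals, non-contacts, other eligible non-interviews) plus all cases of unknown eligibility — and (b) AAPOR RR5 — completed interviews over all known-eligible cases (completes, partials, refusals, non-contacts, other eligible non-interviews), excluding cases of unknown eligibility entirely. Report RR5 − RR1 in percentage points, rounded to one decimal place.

10.2

Top → 679
Denominator → 679 + 48 + 494 + 231 + 43 + 433 = 1928
RR1 = 679 / 1928 = 0.3522
Denominator → 679 + 48 + 494 + 231 + 43 = 1495
RR5 = 679 / 1495 = 0.4542
Difference = 45.42 − 35.22 = 10.20 percentage points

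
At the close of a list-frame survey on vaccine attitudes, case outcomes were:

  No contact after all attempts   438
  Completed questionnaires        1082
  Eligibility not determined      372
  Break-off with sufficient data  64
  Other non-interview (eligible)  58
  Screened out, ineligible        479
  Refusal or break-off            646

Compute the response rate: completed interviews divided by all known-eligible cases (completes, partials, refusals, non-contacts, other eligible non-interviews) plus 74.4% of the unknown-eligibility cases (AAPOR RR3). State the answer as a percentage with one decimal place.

42.2%

Top = 1082
Eligible (known) = 1082 + 64 + 646 + 438 + 58 = 2288
e × U = 0.7440 × 372 = 276.77
Denominator = 2288 + 276.77 = 2564.77
RR3 = 1082 / 2564.77 = 0.4219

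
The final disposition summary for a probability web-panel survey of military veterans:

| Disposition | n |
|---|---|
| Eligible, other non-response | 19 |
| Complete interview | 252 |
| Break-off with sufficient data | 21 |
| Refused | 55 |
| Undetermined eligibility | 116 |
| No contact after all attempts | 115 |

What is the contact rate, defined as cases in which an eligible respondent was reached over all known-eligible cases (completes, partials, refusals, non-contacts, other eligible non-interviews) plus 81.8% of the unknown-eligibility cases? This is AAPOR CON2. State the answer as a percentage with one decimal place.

62.3%

Num = 252 + 21 + 55 + 19 = 347
Eligible (known) = 252 + 21 + 55 + 115 + 19 = 462
e × U = 0.8180 × 116 = 94.89
Denom = 462 + 94.89 = 556.89
CON2 = 347 / 556.89 = 0.6231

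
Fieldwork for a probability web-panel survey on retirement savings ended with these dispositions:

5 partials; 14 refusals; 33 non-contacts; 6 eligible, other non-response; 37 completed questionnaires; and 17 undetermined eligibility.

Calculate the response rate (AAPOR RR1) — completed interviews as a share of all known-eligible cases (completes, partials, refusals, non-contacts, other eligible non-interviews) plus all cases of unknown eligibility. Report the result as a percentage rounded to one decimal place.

Top: 37
Base: 37 + 5 + 14 + 33 + 6 + 17 = 112
RR1 = 37 / 112 = 0.3304

33.0%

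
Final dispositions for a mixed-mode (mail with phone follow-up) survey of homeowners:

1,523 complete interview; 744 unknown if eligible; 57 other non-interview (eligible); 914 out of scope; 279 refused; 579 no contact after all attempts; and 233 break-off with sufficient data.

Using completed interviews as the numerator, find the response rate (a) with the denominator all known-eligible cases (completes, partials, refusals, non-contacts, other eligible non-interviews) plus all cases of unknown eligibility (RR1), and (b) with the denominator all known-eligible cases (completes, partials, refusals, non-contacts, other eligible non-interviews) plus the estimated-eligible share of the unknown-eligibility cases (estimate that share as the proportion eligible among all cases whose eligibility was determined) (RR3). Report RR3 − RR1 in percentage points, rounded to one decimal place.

Numerator → 1523
Denominator → 1523 + 233 + 279 + 579 + 57 + 744 = 3415
RR1 = 1523 / 3415 = 0.4460
Determined eligible → 1523 + 233 + 279 + 579 + 57 = 2671
e = 2671 / (2671 + 914) = 2671 / 3585 = 0.7450
Estimated eligible among unknowns → 0.7450 × 744 = 554.28
Denominator → 2671 + 554.28 = 3225.28
RR3 = 1523 / 3225.28 = 0.4722
Difference = 47.22 − 44.60 = 2.62 percentage points

2.6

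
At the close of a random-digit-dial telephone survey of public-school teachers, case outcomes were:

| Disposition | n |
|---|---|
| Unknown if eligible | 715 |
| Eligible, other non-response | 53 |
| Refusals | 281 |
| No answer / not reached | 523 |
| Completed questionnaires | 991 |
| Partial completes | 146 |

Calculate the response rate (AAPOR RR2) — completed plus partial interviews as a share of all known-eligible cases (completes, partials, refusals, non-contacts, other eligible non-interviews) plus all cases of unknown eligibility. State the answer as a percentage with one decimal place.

42.0%

Numerator → 991 + 146 = 1137
Base → 991 + 146 + 281 + 523 + 53 + 715 = 2709
RR2 = 1137 / 2709 = 0.4197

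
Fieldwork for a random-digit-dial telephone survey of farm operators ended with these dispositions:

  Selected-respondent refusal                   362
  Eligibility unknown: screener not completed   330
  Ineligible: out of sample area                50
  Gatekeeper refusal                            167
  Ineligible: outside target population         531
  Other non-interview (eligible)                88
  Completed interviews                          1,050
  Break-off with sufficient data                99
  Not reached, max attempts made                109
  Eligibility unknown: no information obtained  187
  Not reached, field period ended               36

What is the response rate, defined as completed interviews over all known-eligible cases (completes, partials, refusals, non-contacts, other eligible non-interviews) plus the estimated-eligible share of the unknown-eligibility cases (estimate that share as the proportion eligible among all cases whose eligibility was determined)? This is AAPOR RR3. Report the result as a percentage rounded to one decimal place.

Declined to participate = 167 + 362 = 529
No contact after all attempts = 36 + 109 = 145
Unknown eligibility = 330 + 187 = 517
Ineligible = 531 + 50 = 581
Numerator: 1050
Eligible (known): 1050 + 99 + 529 + 145 + 88 = 1911
e = 1911 / (1911 + 581) = 1911 / 2492 = 0.7669
Eligible share of unknowns: 0.7669 × 517 = 396.49
Denom: 1911 + 396.49 = 2307.49
RR3 = 1050 / 2307.49 = 0.4550

45.5%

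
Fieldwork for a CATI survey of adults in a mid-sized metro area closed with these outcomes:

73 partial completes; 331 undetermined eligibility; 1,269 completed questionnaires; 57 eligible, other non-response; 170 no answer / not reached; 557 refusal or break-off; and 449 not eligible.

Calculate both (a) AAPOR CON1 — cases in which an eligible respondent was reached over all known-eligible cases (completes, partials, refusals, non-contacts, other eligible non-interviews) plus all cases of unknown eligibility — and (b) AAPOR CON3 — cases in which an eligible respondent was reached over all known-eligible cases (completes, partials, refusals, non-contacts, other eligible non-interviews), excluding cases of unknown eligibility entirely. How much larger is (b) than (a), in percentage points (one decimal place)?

Numerator → 1269 + 73 + 557 + 57 = 1956
Denominator → 1269 + 73 + 557 + 170 + 57 + 331 = 2457
CON1 = 1956 / 2457 = 0.7961
Denominator → 1269 + 73 + 557 + 170 + 57 = 2126
CON3 = 1956 / 2126 = 0.9200
Difference = 92.00 − 79.61 = 12.39 percentage points

12.4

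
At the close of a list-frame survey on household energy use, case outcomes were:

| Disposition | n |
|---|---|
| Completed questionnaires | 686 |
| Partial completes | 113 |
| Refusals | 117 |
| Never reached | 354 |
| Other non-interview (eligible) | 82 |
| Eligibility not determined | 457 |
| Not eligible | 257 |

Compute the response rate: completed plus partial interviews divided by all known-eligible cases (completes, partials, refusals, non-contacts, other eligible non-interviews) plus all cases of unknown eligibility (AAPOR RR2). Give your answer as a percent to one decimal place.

44.2%

Num = 686 + 113 = 799
Base = 686 + 113 + 117 + 354 + 82 + 457 = 1809
RR2 = 799 / 1809 = 0.4417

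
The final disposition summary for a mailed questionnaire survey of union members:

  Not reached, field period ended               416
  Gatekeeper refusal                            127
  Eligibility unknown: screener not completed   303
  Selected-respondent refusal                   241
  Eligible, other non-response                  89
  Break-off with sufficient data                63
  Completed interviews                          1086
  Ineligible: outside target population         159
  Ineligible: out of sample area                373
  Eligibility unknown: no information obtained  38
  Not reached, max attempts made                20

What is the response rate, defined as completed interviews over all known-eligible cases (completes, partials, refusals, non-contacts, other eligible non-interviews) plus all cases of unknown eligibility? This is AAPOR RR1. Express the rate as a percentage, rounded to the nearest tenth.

Refused = 127 + 241 = 368
Never reached = 416 + 20 = 436
Undetermined eligibility = 303 + 38 = 341
Screened out, ineligible = 159 + 373 = 532
Num = 1086
Base = 1086 + 63 + 368 + 436 + 89 + 341 = 2383
RR1 = 1086 / 2383 = 0.4557

45.6%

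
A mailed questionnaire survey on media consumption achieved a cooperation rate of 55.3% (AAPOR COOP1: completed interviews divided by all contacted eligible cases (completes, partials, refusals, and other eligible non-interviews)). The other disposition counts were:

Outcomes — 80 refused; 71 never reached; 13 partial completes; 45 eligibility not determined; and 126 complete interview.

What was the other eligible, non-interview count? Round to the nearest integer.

9

COOP1 = 126 / D = 0.553
D = 126 / 0.553 = 227.8
Other denominator terms total 219
other eligible, non-interview = 227.8 − 219 ≈ 9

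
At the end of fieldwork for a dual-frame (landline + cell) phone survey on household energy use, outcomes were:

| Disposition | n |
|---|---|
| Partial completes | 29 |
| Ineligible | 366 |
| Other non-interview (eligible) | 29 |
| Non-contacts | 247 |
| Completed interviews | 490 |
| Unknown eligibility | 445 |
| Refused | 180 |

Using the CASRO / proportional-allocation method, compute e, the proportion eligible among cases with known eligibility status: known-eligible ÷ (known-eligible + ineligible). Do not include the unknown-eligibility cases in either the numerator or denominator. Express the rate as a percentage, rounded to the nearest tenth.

Eligible (known) → 490 + 29 + 180 + 247 + 29 = 975
e = 975 / (975 + 366) = 975 / 1341 = 0.7271

72.7%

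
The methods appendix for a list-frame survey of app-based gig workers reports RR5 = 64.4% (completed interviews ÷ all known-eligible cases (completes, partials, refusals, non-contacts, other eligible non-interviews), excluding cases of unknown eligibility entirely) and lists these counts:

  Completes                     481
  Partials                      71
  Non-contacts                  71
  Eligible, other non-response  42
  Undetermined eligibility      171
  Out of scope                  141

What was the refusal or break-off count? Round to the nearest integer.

82

RR5 = 481 / D = 0.644
D = 481 / 0.644 = 746.9
Remaining denominator categories sum to 665
refusal or break-off = 746.9 − 665 ≈ 82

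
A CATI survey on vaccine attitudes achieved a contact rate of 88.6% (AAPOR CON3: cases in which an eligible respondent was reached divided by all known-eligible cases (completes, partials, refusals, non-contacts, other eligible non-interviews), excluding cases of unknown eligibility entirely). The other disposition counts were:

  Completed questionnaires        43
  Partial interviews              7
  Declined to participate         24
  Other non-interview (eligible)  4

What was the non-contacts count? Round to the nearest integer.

10

Num: 43 + 7 + 24 + 4 = 78
CON3 = 78 / D = 0.886
D = 78 / 0.886 = 88.0
Remaining denominator categories sum to 78
non-contacts = 88.0 − 78 ≈ 10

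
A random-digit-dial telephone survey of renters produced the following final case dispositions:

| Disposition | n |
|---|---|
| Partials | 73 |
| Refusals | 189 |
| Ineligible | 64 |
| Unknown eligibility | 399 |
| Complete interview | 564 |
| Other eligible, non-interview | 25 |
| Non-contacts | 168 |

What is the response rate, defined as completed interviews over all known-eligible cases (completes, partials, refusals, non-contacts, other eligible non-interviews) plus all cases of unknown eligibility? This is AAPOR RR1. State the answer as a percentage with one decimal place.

Top = 564
Denom = 564 + 73 + 189 + 168 + 25 + 399 = 1418
RR1 = 564 / 1418 = 0.3977

39.8%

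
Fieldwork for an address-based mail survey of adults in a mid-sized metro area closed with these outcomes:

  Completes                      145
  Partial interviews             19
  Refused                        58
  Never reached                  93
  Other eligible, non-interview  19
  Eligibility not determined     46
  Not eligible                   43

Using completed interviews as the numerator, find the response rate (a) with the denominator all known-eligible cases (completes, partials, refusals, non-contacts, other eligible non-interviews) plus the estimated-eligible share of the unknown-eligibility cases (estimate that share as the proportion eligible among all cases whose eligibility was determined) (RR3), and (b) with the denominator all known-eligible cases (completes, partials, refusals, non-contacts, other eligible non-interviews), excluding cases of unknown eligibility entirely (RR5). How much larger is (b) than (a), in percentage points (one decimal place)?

4.7

Numerator: 145
Determined eligible: 145 + 19 + 58 + 93 + 19 = 334
e = 334 / (334 + 43) = 334 / 377 = 0.8859
e × U: 0.8859 × 46 = 40.75
Denom: 334 + 40.75 = 374.75
RR3 = 145 / 374.75 = 0.3869
Denom: 145 + 19 + 58 + 93 + 19 = 334
RR5 = 145 / 334 = 0.4341
Difference = 43.41 − 38.69 = 4.72 percentage points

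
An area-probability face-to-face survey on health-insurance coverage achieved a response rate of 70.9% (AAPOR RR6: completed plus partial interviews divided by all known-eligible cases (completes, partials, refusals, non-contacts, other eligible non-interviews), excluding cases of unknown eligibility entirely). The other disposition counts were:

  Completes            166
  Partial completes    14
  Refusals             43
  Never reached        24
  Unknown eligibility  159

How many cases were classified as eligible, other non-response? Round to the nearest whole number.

Top → 166 + 14 = 180
RR6 = 180 / D = 0.709
D = 180 / 0.709 = 253.9
Rest of base = 247
eligible, other non-response = 253.9 − 247 ≈ 7

7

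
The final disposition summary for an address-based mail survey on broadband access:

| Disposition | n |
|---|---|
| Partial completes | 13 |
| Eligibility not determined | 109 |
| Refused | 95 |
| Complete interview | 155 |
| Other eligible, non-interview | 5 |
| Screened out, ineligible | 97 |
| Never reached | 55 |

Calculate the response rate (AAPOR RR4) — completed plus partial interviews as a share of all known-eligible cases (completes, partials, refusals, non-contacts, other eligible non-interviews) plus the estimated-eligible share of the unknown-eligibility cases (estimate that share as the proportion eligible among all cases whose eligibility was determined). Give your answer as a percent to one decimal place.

Numerator = 155 + 13 = 168
Eligible (known) = 155 + 13 + 95 + 55 + 5 = 323
e = 323 / (323 + 97) = 323 / 420 = 0.7690
Estimated eligible among unknowns = 0.7690 × 109 = 83.82
Denom = 323 + 83.82 = 406.82
RR4 = 168 / 406.82 = 0.4130

41.3%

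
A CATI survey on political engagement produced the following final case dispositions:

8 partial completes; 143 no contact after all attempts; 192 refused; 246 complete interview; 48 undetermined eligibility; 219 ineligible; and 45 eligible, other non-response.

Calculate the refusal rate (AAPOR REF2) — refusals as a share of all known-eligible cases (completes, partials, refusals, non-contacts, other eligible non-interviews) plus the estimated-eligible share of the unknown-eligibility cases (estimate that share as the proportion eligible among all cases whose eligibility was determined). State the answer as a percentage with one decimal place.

28.7%

Top: 192
Eligible (known): 246 + 8 + 192 + 143 + 45 = 634
e = 634 / (634 + 219) = 634 / 853 = 0.7433
Estimated eligible among unknowns: 0.7433 × 48 = 35.68
Denominator: 634 + 35.68 = 669.68
REF2 = 192 / 669.68 = 0.2867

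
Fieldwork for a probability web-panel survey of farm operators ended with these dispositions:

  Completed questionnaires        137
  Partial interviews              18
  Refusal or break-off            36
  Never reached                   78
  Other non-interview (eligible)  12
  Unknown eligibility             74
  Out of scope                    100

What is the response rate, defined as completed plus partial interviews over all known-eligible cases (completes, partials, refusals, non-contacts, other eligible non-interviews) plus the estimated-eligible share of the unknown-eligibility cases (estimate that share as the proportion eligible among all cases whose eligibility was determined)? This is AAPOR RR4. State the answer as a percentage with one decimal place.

Num = 137 + 18 = 155
Determined eligible = 137 + 18 + 36 + 78 + 12 = 281
e = 281 / (281 + 100) = 281 / 381 = 0.7375
Eligible share of unknowns = 0.7375 × 74 = 54.58
Denom = 281 + 54.58 = 335.58
RR4 = 155 / 335.58 = 0.4619

46.2%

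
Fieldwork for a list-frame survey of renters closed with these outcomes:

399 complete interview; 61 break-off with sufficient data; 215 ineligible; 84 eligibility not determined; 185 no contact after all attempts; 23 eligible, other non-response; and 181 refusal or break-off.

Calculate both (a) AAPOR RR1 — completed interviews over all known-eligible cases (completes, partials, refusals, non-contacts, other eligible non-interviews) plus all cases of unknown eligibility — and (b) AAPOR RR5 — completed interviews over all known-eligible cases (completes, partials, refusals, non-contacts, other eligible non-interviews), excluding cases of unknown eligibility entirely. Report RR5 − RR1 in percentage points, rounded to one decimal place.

Numerator = 399
Base = 399 + 61 + 181 + 185 + 23 + 84 = 933
RR1 = 399 / 933 = 0.4277
Base = 399 + 61 + 181 + 185 + 23 = 849
RR5 = 399 / 849 = 0.4700
Difference = 47.00 − 42.77 = 4.23 percentage points

4.2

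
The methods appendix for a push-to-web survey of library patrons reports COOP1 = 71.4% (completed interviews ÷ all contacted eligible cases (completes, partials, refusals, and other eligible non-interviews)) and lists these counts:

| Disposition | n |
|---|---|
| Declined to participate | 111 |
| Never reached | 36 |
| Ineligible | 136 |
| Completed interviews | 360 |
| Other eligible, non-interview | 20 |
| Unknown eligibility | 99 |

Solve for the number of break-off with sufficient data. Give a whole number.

COOP1 = 360 / D = 0.714
D = 360 / 0.714 = 504.2
Other denominator terms total 491
break-off with sufficient data = 504.2 − 491 ≈ 13

13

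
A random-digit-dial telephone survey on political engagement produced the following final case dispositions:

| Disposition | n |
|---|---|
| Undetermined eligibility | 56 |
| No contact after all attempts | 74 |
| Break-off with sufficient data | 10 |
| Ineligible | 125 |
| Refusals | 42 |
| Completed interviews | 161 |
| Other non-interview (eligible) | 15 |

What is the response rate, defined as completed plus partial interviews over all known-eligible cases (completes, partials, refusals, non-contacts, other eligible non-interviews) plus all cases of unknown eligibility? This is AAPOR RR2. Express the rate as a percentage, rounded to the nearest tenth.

47.8%

Top → 161 + 10 = 171
Denominator → 161 + 10 + 42 + 74 + 15 + 56 = 358
RR2 = 171 / 358 = 0.4777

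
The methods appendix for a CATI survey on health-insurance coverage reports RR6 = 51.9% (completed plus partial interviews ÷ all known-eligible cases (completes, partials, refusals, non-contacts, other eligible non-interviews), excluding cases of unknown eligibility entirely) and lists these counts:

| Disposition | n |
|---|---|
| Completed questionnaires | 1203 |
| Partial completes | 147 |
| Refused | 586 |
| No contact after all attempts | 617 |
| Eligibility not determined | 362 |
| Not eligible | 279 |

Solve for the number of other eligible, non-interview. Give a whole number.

48

Numerator → 1203 + 147 = 1350
RR6 = 1350 / D = 0.519
D = 1350 / 0.519 = 2601.2
Remaining denominator categories sum to 2553
other eligible, non-interview = 2601.2 − 2553 ≈ 48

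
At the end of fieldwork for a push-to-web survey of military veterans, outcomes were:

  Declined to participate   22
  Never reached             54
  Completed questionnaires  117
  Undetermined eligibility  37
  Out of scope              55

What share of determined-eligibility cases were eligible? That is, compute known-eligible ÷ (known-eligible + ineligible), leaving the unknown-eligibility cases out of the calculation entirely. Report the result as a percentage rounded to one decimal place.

77.8%

Determined eligible: 117 + 22 + 54 = 193
e = 193 / (193 + 55) = 193 / 248 = 0.7782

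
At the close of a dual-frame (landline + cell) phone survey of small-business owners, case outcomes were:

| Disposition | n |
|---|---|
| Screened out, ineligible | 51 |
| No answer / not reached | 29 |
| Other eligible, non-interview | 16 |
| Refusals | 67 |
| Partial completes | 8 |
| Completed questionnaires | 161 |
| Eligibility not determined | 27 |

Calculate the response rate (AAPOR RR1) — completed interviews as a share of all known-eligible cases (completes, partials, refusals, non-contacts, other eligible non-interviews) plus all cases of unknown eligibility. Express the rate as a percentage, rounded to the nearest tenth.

Top: 161
Base: 161 + 8 + 67 + 29 + 16 + 27 = 308
RR1 = 161 / 308 = 0.5227

52.3%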